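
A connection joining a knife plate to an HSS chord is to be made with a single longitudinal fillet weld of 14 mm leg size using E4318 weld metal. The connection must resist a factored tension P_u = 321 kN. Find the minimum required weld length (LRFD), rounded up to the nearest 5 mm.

L = 170 mm

E43XX → F_EXX = 430 MPa.
Throat t_e = 0.707 × 14 = 9.898 mm.
φr_n = 0.75 × 0.6 × 430 × 9.898 × 10⁻³ = 1.915 kN/mm.
L_req = P_u / φr_n = 321 / 1.915 = 167.6 mm total.
Round up → use L = 170 mm.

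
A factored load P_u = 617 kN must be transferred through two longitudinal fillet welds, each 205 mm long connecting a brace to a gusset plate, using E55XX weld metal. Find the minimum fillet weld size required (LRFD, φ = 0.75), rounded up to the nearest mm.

E55XX → F_EXX = 550 MPa.
Total weld length L = 410 mm.
Required throat t_e = P_u / (φ × 0.6 F_EXX × L) = 617 / (0.75 × 0.6 × 550 × 410 × 10⁻³) = 6.08 mm.
Required leg w = t_e / 0.707 = 8.6 mm → use 9 mm.

w = 9 mm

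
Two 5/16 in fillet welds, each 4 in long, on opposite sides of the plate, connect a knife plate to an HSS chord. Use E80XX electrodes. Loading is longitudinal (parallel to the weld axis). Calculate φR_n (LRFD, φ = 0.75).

φR_n ≈ 63.6 kips

E80XX → F_EXX = 80 ksi.
Effective throat t_e = 0.707 × 0.3125 = 0.2209 in.
Total length L = 8 in; A_we = 0.2209 × 8 = 1.767 in².
F_nw = 0.6 F_EXX = 0.6 × 80 = 48 ksi.
φR_n = 0.75 × 48 × 1.767 = 63.63 kips.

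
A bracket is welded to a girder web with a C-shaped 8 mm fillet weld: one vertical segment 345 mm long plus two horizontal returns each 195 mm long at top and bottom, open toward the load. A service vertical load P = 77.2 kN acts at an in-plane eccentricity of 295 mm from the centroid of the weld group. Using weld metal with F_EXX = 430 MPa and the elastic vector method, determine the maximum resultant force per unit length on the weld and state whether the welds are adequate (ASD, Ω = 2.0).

f_max ≈ 360 N/mm; adequate

Total weld length L_w = 735 mm. Treat welds as unit-width lines.
Centroid: x̄ = 2×195×97.5 / 735 = 51.73 mm from the vertical weld.
Polar moment about centroid: J = I_x + I_y = [345³/12 + 2×195×172.5²] + [345×51.73² + 2(195³/12 + 195×45.77²)] = 18000000 mm³.
Direct shear f_v = P/L_w = 77.2×10³ / 735 = 105 N/mm (vertical).
Torsion M = P·e = 77.2×10³ × 295 = 22774000 N·mm.
Critical point at (x, y) = (143.3, 172.5) from centroid. f_tx = M·y/J = 218.2 N/mm; f_ty = M·x/J = 181.2 N/mm.
Resultant f_max = √[f_tx² + (f_v + f_ty)²] = √[218.2² + (105 + 181.2)²] = 360 N/mm.
Capacity per unit length: r_n/Ω = (1/2.0) × 0.6 × 430 × (0.707 × 8) = 729.6 N/mm.
360 ≤ 729.6 → adequate.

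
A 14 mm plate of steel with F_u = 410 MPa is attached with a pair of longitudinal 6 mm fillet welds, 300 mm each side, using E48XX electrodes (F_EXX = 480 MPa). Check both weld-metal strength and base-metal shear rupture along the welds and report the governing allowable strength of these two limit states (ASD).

R_n/Ω ≈ 367 kN (weld metal governs)

t_e = 0.707 × 6 = 4.242 mm; L = 600 mm.
Weld metal: R_n/Ω = (1/2.0) × 0.6 × 480 × 4.242 × 600 × 10⁻³ = 366.5 kN.
Base metal (shear rupture): R_n/Ω = (1/2.0) × 0.6 × 410 × 14 × 600 × 10⁻³ = 1033 kN.
Governing: weld metal.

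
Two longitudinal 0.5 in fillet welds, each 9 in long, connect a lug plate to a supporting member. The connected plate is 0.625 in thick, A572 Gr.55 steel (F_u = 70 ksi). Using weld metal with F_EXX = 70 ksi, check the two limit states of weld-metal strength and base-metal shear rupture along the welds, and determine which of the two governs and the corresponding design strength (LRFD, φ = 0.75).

φR_n ≈ 200 kip (weld metal governs)

t_e = 0.707 × 0.5 = 0.3535 in; L = 18 in.
Weld metal: φR_n = 0.75 × 0.6 × 70 × 0.3535 × 18 = 200.4 kip.
Base metal (shear rupture): φR_n = 0.75 × 0.6 × 70 × 0.625 × 18 = 354.4 kip.
Governing: weld metal.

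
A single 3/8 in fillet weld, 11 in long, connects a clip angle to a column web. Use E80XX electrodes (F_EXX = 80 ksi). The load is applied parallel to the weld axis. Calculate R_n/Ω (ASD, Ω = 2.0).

R_n/Ω ≈ 70 kip

Effective throat t_e = 0.707 × 0.375 = 0.2651 in.
Total length L = 11 in; A_we = 0.2651 × 11 = 2.916 in².
F_nw = 0.6 F_EXX = 0.6 × 80 = 48 ksi.
R_n = 48 × 2.916 = 140 kip; R_n/Ω = 140/2.0 = 69.99 kip.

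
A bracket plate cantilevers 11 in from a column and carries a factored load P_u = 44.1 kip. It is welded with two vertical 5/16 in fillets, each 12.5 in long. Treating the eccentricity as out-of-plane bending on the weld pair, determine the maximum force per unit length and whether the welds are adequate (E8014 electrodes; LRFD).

E80XX → F_EXX = 80 ksi.
L_w = 2 × 12.5 = 25 in; section modulus (unit throat) S = 2 × L²/6 = 52.08 in².
Direct shear f_v = P/L_w = 44.1/25 = 1.764 kip/in.
Moment M = P × e = 44.1 × 11 = 485.1 kip·in; bending f_b = M/S = 9.314 kip/in.
f_max = √(f_v² + f_b²) = √(1.764² + 9.314²) = 9.479 kip/in.
φr_n = 0.75 × 0.6 × 80 × (0.707 × 0.3125) = 7.954 kip/in → NOT adequate.

f_max ≈ 9.48 kip/in; NOT adequate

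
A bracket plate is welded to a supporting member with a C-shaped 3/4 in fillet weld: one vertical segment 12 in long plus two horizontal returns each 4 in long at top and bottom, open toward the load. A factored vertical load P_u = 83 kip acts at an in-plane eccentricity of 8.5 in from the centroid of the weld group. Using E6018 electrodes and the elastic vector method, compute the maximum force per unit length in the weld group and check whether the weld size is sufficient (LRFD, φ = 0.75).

f_max ≈ 12.9 kip/in; adequate

E60XX → F_EXX = 60 ksi.
Total weld length L_w = 20 in. Treat welds as unit-width lines.
Centroid: x̄ = 2×4×2 / 20 = 0.8 in from the vertical weld.
Polar moment about centroid: J = I_x + I_y = [12³/12 + 2×4×6²] + [12×0.8² + 2(4³/12 + 4×1.2²)] = 461.9 in³.
Direct shear f_v = P/L_w = 83 / 20 = 4.15 kip/in (vertical).
Torsion M = P·e = 83 × 8.5 = 705.5 kip·in.
Critical point at (x, y) = (3.2, 6) from centroid. f_tx = M·y/J = 9.165 kip/in; f_ty = M·x/J = 4.888 kip/in.
Resultant f_max = √[f_tx² + (f_v + f_ty)²] = √[9.165² + (4.15 + 4.888)²] = 12.87 kip/in.
Capacity per unit length: φr_n = 0.75 × 0.6 × 60 × (0.707 × 0.75) = 14.32 kip/in.
12.87 ≤ 14.32 → adequate.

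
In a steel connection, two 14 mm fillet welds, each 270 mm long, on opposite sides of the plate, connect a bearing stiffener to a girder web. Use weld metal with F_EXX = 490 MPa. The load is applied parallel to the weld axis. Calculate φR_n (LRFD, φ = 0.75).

Effective throat t_e = 0.707 × 14 = 9.898 mm.
Total length L = 540 mm; A_we = 9.898 × 540 = 5345 mm².
F_nw = 0.6 F_EXX = 0.6 × 490 = 294 MPa.
φR_n = 0.75 × 294 × 5345 × 10⁻³ = 1179 kN.

φR_n ≈ 1180 kN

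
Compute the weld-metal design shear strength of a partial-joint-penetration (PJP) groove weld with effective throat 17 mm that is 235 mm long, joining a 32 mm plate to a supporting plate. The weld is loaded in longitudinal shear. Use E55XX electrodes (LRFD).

φR_n ≈ 989 kN

E55XX → F_EXX = 550 MPa.
Effective throat (given) t_e = 17 mm.
A_we = 17 × 235 = 3995 mm².
F_nw = 0.6 F_EXX = 330 MPa.
φR_n = 0.75 × 330 × 3995 × 10⁻³ = 988.8 kN.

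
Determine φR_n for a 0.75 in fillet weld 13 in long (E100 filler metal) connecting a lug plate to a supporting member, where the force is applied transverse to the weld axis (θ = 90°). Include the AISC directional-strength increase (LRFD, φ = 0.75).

φR_n ≈ 465 kips

E100XX → F_EXX = 100 ksi.
t_e = 0.707 × 0.75 = 0.5302 in; A_we = 0.5302 × 13 = 6.893 in².
Directional factor: 1.0 + 0.5 sin^1.5(90°) = 1.5.
F_nw = 0.6 × 100 × 1.5 = 90 ksi.
φR_n = 0.75 × 90 × 6.893 = 465.3 kips.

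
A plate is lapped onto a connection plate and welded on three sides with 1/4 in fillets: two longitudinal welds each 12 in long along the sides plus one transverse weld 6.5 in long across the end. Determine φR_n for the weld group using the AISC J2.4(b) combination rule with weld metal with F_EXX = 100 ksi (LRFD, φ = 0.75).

t_e = 0.707 × 0.25 = 0.1767 in.
R_nwl = 0.6 × 100 × 0.1767 × 24 = 254.5 kips (longitudinal, 2 welds).
R_nwt = 0.6 × 100 × 0.1767 × 6.5 = 68.93 kips (transverse, base value).
(i) R_nwl + R_nwt = 323.5 kips; (ii) 0.85 R_nwl + 1.5 R_nwt = 319.7 kips.
R_n = max = 323.5 kips [governs: (i)]; φR_n = 242.6 kips.

φR_n ≈ 243 kips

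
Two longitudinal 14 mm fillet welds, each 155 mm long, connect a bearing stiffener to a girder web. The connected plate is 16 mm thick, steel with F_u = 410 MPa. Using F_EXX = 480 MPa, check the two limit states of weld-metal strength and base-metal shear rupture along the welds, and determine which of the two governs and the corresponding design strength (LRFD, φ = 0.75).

φR_n ≈ 663 kN (weld metal governs)

t_e = 0.707 × 14 = 9.898 mm; L = 310 mm.
Weld metal: φR_n = 0.75 × 0.6 × 480 × 9.898 × 310 × 10⁻³ = 662.8 kN.
Base metal (shear rupture): φR_n = 0.75 × 0.6 × 410 × 16 × 310 × 10⁻³ = 915.1 kN.
Governing: weld metal.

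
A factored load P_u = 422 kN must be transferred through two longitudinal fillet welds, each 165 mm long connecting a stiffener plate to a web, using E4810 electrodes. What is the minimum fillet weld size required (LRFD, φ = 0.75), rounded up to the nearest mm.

w = 9 mm

E48XX → F_EXX = 480 MPa.
Total weld length L = 330 mm.
Required throat t_e = P_u / (φ × 0.6 F_EXX × L) = 422 / (0.75 × 0.6 × 480 × 330 × 10⁻³) = 5.92 mm.
Required leg w = t_e / 0.707 = 8.374 mm → use 9 mm.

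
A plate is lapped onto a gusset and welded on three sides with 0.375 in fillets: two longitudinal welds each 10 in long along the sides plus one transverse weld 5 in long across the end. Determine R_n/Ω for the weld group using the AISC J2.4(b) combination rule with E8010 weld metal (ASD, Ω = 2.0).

E80XX → F_EXX = 80 ksi.
t_e = 0.707 × 0.375 = 0.2651 in.
R_nwl = 0.6 × 80 × 0.2651 × 20 = 254.5 kips (longitudinal, 2 welds).
R_nwt = 0.6 × 80 × 0.2651 × 5 = 63.63 kips (transverse, base value).
(i) R_nwl + R_nwt = 318.1 kips; (ii) 0.85 R_nwl + 1.5 R_nwt = 311.8 kips.
R_n = max = 318.1 kips [governs: (i)]; R_n/Ω = 159.1 kips.

R_n/Ω ≈ 159 kips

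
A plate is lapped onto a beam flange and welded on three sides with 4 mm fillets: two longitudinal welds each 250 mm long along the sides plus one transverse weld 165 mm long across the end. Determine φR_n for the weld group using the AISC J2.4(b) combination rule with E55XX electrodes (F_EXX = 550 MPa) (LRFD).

φR_n ≈ 471 kN

t_e = 0.707 × 4 = 2.828 mm.
R_nwl = 0.6 × 550 × 2.828 × 500 × 10⁻³ = 466.6 kN (longitudinal, 2 welds).
R_nwt = 0.6 × 550 × 2.828 × 165 × 10⁻³ = 154 kN (transverse, base value).
(i) R_nwl + R_nwt = 620.6 kN; (ii) 0.85 R_nwl + 1.5 R_nwt = 627.6 kN.
R_n = max = 627.6 kN [governs: (ii)]; φR_n = 470.7 kN.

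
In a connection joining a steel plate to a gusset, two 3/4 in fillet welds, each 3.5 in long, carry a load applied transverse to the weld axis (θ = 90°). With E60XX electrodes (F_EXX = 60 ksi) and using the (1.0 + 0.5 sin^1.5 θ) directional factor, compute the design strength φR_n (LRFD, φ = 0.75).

φR_n ≈ 150 kip

t_e = 0.707 × 0.75 = 0.5302 in; A_we = 0.5302 × 7 = 3.712 in².
Directional factor: 1.0 + 0.5 sin^1.5(90°) = 1.5.
F_nw = 0.6 × 60 × 1.5 = 54 ksi.
φR_n = 0.75 × 54 × 3.712 = 150.3 kip.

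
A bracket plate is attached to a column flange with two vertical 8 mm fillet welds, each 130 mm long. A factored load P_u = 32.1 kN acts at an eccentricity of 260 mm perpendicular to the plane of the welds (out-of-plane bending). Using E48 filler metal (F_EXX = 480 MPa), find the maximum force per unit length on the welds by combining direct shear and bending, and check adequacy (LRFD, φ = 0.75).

f_max ≈ 1490 N/mm; NOT adequate

L_w = 2 × 130 = 260 mm; section modulus (unit throat) S = 2 × L²/6 = 5633 mm².
Direct shear f_v = P/L_w = 32.1×10³/260 = 123.5 N/mm.
Moment M = P × e = 32.1×10³ × 260 = 8346000 N·mm; bending f_b = M/S = 1482 N/mm.
f_max = √(f_v² + f_b²) = √(123.5² + 1482²) = 1487 N/mm.
φr_n = 0.75 × 0.6 × 480 × (0.707 × 8) = 1222 N/mm → NOT adequate.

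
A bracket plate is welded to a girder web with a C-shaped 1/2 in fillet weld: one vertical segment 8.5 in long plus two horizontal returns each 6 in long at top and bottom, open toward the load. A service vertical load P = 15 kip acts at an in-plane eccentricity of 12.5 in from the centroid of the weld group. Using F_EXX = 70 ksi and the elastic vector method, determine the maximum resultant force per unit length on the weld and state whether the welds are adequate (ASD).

f_max ≈ 3.78 kip/in; adequate

Total weld length L_w = 20.5 in. Treat welds as unit-width lines.
Centroid: x̄ = 2×6×3 / 20.5 = 1.756 in from the vertical weld.
Polar moment about centroid: J = I_x + I_y = [8.5³/12 + 2×6×4.25²] + [8.5×1.756² + 2(6³/12 + 6×1.244²)] = 348.7 in³.
Direct shear f_v = P/L_w = 15 / 20.5 = 0.7317 kip/in (vertical).
Torsion M = P·e = 15 × 12.5 = 187.5 kip·in.
Critical point at (x, y) = (4.244, 4.25) from centroid. f_tx = M·y/J = 2.285 kip/in; f_ty = M·x/J = 2.282 kip/in.
Resultant f_max = √[f_tx² + (f_v + f_ty)²] = √[2.285² + (0.7317 + 2.282)²] = 3.782 kip/in.
Capacity per unit length: r_n/Ω = (1/2.0) × 0.6 × 70 × (0.707 × 0.5) = 7.423 kip/in.
3.782 ≤ 7.423 → adequate.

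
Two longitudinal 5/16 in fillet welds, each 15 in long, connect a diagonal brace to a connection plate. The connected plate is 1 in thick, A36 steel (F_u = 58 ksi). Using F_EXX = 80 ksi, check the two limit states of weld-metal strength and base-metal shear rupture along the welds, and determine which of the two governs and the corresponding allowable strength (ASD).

R_n/Ω ≈ 159 kips (weld metal governs)

t_e = 0.707 × 0.3125 = 0.2209 in; L = 30 in.
Weld metal: R_n/Ω = (1/2.0) × 0.6 × 80 × 0.2209 × 30 = 159.1 kips.
Base metal (shear rupture): R_n/Ω = (1/2.0) × 0.6 × 58 × 1 × 30 = 522 kips.
Governing: weld metal.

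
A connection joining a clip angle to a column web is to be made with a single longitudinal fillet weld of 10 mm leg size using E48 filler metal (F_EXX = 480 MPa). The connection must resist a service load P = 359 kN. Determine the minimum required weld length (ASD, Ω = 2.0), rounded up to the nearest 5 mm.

Throat t_e = 0.707 × 10 = 7.07 mm.
r_n/Ω = (0.6 × 480 × 7.07) / 2.0 = 1018 N/mm = 1.018 kN/mm.
L_req = P / (r_n/Ω) = 359 / 1.018 = 352.6 mm total.
Round up → use L = 355 mm.

L = 355 mm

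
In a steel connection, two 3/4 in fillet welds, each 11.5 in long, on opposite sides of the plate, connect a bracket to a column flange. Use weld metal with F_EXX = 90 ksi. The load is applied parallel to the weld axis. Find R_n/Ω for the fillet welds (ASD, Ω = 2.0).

R_n/Ω ≈ 329 kip

Effective throat t_e = 0.707 × 0.75 = 0.5302 in.
Total length L = 23 in; A_we = 0.5302 × 23 = 12.2 in².
F_nw = 0.6 F_EXX = 0.6 × 90 = 54 ksi.
R_n = 54 × 12.2 = 658.6 kip; R_n/Ω = 658.6/2.0 = 329.3 kip.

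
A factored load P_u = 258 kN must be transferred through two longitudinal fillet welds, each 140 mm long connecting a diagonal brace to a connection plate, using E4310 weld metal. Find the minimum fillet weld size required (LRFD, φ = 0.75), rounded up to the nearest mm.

w = 7 mm

E43XX → F_EXX = 430 MPa.
Total weld length L = 280 mm.
Required throat t_e = P_u / (φ × 0.6 F_EXX × L) = 258 / (0.75 × 0.6 × 430 × 280 × 10⁻³) = 4.762 mm.
Required leg w = t_e / 0.707 = 6.735 mm → use 7 mm.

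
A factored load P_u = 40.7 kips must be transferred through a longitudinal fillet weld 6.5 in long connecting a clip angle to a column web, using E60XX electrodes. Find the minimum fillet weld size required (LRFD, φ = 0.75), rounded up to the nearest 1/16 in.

w = 3/8 in

E60XX → F_EXX = 60 ksi.
Total weld length L = 6.5 in.
Required throat t_e = P_u / (φ × 0.6 F_EXX × L) = 40.7 / (0.75 × 0.6 × 60 × 6.5) = 0.2319 in.
Required leg w = t_e / 0.707 = 0.328 in → use 3/8 in.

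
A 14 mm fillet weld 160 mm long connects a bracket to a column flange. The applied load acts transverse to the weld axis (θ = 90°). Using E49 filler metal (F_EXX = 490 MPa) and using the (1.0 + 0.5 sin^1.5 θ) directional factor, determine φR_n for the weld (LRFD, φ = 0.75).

φR_n ≈ 524 kN

t_e = 0.707 × 14 = 9.898 mm; A_we = 9.898 × 160 = 1584 mm².
Directional factor: 1.0 + 0.5 sin^1.5(90°) = 1.5.
F_nw = 0.6 × 490 × 1.5 = 441 MPa.
φR_n = 0.75 × 441 × 1584 × 10⁻³ = 523.8 kN.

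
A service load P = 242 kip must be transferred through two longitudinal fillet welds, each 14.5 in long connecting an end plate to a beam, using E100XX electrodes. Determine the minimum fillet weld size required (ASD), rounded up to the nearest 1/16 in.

w = 7/16 in

E100XX → F_EXX = 100 ksi.
Total weld length L = 29 in.
Required throat t_e = P × Ω / (0.6 F_EXX × L) = 242 × 2.0 / (0.6 × 100 × 29) = 0.2782 in.
Required leg w = t_e / 0.707 = 0.3934 in → use 7/16 in.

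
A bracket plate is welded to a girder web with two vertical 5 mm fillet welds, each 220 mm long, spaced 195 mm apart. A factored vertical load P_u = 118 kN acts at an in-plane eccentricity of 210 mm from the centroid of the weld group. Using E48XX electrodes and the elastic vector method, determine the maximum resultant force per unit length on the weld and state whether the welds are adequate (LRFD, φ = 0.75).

f_max ≈ 814 N/mm; NOT adequate

E48XX → F_EXX = 480 MPa.
Total weld length L_w = 440 mm. Treat welds as unit-width lines.
Polar moment about centroid: J = 2[d³/12 + d(b/2)²] = 2[220³/12 + 220×97.5²] = 5957000 mm³.
Direct shear f_v = P/L_w = 118×10³ / 440 = 268.2 N/mm (vertical).
Torsion M = P·e = 118×10³ × 210 = 24780000 N·mm.
Critical point at (x, y) = (97.5, 110) from centroid. f_tx = M·y/J = 457.5 N/mm; f_ty = M·x/J = 405.6 N/mm.
Resultant f_max = √[f_tx² + (f_v + f_ty)²] = √[457.5² + (268.2 + 405.6)²] = 814.4 N/mm.
Capacity per unit length: φr_n = 0.75 × 0.6 × 480 × (0.707 × 5) = 763.6 N/mm.
814.4 > 763.6 → NOT adequate.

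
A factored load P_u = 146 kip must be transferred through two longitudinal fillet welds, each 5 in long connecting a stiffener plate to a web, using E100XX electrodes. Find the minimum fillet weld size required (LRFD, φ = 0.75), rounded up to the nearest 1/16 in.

w = 1/2 in

E100XX → F_EXX = 100 ksi.
Total weld length L = 10 in.
Required throat t_e = P_u / (φ × 0.6 F_EXX × L) = 146 / (0.75 × 0.6 × 100 × 10) = 0.3244 in.
Required leg w = t_e / 0.707 = 0.4589 in → use 1/2 in.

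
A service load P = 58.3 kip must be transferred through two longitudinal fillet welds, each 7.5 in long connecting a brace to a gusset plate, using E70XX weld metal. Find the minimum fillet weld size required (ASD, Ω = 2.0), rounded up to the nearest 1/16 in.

E70XX → F_EXX = 70 ksi.
Total weld length L = 15 in.
Required throat t_e = P × Ω / (0.6 F_EXX × L) = 58.3 × 2.0 / (0.6 × 70 × 15) = 0.1851 in.
Required leg w = t_e / 0.707 = 0.2618 in → use 5/16 in.

w = 5/16 in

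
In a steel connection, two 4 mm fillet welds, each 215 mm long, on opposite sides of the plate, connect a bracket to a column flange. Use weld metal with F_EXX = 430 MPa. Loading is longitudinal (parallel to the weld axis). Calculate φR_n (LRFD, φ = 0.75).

φR_n ≈ 235 kN

Effective throat t_e = 0.707 × 4 = 2.828 mm.
Total length L = 430 mm; A_we = 2.828 × 430 = 1216 mm².
F_nw = 0.6 F_EXX = 0.6 × 430 = 258 MPa.
φR_n = 0.75 × 258 × 1216 × 10⁻³ = 235.3 kN.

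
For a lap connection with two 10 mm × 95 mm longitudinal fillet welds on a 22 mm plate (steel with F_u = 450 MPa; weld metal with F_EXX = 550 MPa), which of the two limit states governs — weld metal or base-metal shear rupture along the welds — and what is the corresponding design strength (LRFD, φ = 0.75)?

t_e = 0.707 × 10 = 7.07 mm; L = 190 mm.
Weld metal: φR_n = 0.75 × 0.6 × 550 × 7.07 × 190 × 10⁻³ = 332.5 kN.
Base metal (shear rupture): φR_n = 0.75 × 0.6 × 450 × 22 × 190 × 10⁻³ = 846.5 kN.
Governing: weld metal.

φR_n ≈ 332 kN (weld metal governs)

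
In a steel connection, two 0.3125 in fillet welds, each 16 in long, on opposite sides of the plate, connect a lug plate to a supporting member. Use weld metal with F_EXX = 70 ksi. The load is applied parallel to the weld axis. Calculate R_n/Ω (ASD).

Effective throat t_e = 0.707 × 0.3125 = 0.2209 in.
Total length L = 32 in; A_we = 0.2209 × 32 = 7.07 in².
F_nw = 0.6 F_EXX = 0.6 × 70 = 42 ksi.
R_n = 42 × 7.07 = 296.9 kips; R_n/Ω = 296.9/2.0 = 148.5 kips.

R_n/Ω ≈ 148 kips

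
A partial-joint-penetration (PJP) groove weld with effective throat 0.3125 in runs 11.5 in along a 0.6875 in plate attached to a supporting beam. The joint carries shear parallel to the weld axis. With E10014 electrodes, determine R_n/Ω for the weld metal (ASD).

E100XX → F_EXX = 100 ksi.
Effective throat (given) t_e = 0.3125 in.
A_we = 0.3125 × 11.5 = 3.594 in².
F_nw = 0.6 F_EXX = 60 ksi.
R_n/Ω = (60 × 3.594) / 2.0 = 107.8 kips.

R_n/Ω ≈ 108 kips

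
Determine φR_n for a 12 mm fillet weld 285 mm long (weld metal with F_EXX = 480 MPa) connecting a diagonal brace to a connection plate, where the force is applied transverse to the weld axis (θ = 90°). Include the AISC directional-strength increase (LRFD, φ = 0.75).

φR_n ≈ 783 kN

t_e = 0.707 × 12 = 8.484 mm; A_we = 8.484 × 285 = 2418 mm².
Directional factor: 1.0 + 0.5 sin^1.5(90°) = 1.5.
F_nw = 0.6 × 480 × 1.5 = 432 MPa.
φR_n = 0.75 × 432 × 2418 × 10⁻³ = 783.4 kN.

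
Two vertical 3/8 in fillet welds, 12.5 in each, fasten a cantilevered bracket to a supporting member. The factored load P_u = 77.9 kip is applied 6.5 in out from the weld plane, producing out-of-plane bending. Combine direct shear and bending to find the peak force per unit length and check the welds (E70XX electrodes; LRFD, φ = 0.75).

f_max ≈ 10.2 kip/in; NOT adequate

E70XX → F_EXX = 70 ksi.
L_w = 2 × 12.5 = 25 in; section modulus (unit throat) S = 2 × L²/6 = 52.08 in².
Direct shear f_v = P/L_w = 77.9/25 = 3.116 kip/in.
Moment M = P × e = 77.9 × 6.5 = 506.35 kip·in; bending f_b = M/S = 9.722 kip/in.
f_max = √(f_v² + f_b²) = √(3.116² + 9.722²) = 10.21 kip/in.
φr_n = 0.75 × 0.6 × 70 × (0.707 × 0.375) = 8.351 kip/in → NOT adequate.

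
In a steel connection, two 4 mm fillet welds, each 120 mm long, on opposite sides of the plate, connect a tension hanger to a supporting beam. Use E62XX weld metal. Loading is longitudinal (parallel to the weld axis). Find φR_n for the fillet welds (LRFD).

φR_n ≈ 189 kN

E62XX → F_EXX = 620 MPa.
Effective throat t_e = 0.707 × 4 = 2.828 mm.
Total length L = 240 mm; A_we = 2.828 × 240 = 678.7 mm².
F_nw = 0.6 F_EXX = 0.6 × 620 = 372 MPa.
φR_n = 0.75 × 372 × 678.7 × 10⁻³ = 189.4 kN.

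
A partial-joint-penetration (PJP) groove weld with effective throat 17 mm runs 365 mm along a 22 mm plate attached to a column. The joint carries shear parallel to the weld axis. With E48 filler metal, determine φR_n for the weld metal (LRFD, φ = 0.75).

φR_n ≈ 1340 kN

E48XX → F_EXX = 480 MPa.
Effective throat (given) t_e = 17 mm.
A_we = 17 × 365 = 6205 mm².
F_nw = 0.6 F_EXX = 288 MPa.
φR_n = 0.75 × 288 × 6205 × 10⁻³ = 1340 kN.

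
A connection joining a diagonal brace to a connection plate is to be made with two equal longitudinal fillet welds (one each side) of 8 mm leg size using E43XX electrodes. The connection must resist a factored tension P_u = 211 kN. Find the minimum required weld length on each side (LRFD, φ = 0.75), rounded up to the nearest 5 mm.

L = 100 mm on each side

E43XX → F_EXX = 430 MPa.
Throat t_e = 0.707 × 8 = 5.656 mm.
φr_n = 0.75 × 0.6 × 430 × 5.656 × 10⁻³ = 1.094 kN/mm.
L_req = P_u / φr_n = 211 / 1.094 = 192.8 mm total.
Per side: 192.8 / 2 = 96.4 mm.
Round up → use L = 100 mm on each side.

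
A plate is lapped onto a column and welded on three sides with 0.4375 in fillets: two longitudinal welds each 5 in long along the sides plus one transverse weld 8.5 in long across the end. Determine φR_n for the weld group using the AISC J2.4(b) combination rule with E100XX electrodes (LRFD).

E100XX → F_EXX = 100 ksi.
t_e = 0.707 × 0.4375 = 0.3093 in.
R_nwl = 0.6 × 100 × 0.3093 × 10 = 185.6 kips (longitudinal, 2 welds).
R_nwt = 0.6 × 100 × 0.3093 × 8.5 = 157.7 kips (transverse, base value).
(i) R_nwl + R_nwt = 343.3 kips; (ii) 0.85 R_nwl + 1.5 R_nwt = 394.4 kips.
R_n = max = 394.4 kips [governs: (ii)]; φR_n = 295.8 kips.

φR_n ≈ 296 kips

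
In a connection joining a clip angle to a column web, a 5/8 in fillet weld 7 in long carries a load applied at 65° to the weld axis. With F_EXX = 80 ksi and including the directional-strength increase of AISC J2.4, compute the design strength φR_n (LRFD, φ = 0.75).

φR_n ≈ 159 kip

t_e = 0.707 × 0.625 = 0.4419 in; A_we = 0.4419 × 7 = 3.093 in².
Directional factor: 1.0 + 0.5 sin^1.5(65°) = 1.431.
F_nw = 0.6 × 80 × 1.431 = 68.71 ksi.
φR_n = 0.75 × 68.71 × 3.093 = 159.4 kip.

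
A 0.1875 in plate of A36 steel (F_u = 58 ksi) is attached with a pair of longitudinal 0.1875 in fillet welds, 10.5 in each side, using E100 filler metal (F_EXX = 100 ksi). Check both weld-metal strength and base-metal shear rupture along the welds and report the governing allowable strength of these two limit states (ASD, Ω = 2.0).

t_e = 0.707 × 0.1875 = 0.1326 in; L = 21 in.
Weld metal: R_n/Ω = (1/2.0) × 0.6 × 100 × 0.1326 × 21 = 83.51 kip.
Base metal (shear rupture): R_n/Ω = (1/2.0) × 0.6 × 58 × 0.1875 × 21 = 68.51 kip.
Governing: base-metal shear rupture.

R_n/Ω ≈ 68.5 kip (base-metal shear rupture governs)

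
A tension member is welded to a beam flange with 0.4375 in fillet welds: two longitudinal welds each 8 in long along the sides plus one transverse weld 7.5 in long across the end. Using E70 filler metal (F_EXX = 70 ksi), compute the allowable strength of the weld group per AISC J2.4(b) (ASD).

t_e = 0.707 × 0.4375 = 0.3093 in.
R_nwl = 0.6 × 70 × 0.3093 × 16 = 207.9 kip (longitudinal, 2 welds).
R_nwt = 0.6 × 70 × 0.3093 × 7.5 = 97.43 kip (transverse, base value).
(i) R_nwl + R_nwt = 305.3 kip; (ii) 0.85 R_nwl + 1.5 R_nwt = 322.8 kip.
R_n = max = 322.8 kip [governs: (ii)]; R_n/Ω = 161.4 kip.

R_n/Ω ≈ 161 kip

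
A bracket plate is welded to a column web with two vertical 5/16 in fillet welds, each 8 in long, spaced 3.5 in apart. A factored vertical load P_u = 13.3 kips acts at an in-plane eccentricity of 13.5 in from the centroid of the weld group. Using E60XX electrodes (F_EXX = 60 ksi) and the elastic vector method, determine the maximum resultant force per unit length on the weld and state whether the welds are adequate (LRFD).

f_max ≈ 6.22 kip/in; NOT adequate

Total weld length L_w = 16 in. Treat welds as unit-width lines.
Polar moment about centroid: J = 2[d³/12 + d(b/2)²] = 2[8³/12 + 8×1.75²] = 134.3 in³.
Direct shear f_v = P/L_w = 13.3 / 16 = 0.8313 kip/in (vertical).
Torsion M = P·e = 13.3 × 13.5 = 179.55 kip·in.
Critical point at (x, y) = (1.75, 4) from centroid. f_tx = M·y/J = 5.346 kip/in; f_ty = M·x/J = 2.339 kip/in.
Resultant f_max = √[f_tx² + (f_v + f_ty)²] = √[5.346² + (0.8313 + 2.339)²] = 6.216 kip/in.
Capacity per unit length: φr_n = 0.75 × 0.6 × 60 × (0.707 × 0.3125) = 5.965 kip/in.
6.216 > 5.965 → NOT adequate.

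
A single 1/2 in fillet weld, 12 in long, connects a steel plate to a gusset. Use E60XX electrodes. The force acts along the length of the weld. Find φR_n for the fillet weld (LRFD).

φR_n ≈ 115 kip

E60XX → F_EXX = 60 ksi.
Effective throat t_e = 0.707 × 0.5 = 0.3535 in.
Total length L = 12 in; A_we = 0.3535 × 12 = 4.242 in².
F_nw = 0.6 F_EXX = 0.6 × 60 = 36 ksi.
φR_n = 0.75 × 36 × 4.242 = 114.5 kip.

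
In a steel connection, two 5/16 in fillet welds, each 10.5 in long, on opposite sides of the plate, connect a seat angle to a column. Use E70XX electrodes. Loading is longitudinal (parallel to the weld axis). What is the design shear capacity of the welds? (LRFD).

E70XX → F_EXX = 70 ksi.
Effective throat t_e = 0.707 × 0.3125 = 0.2209 in.
Total length L = 21 in; A_we = 0.2209 × 21 = 4.64 in².
F_nw = 0.6 F_EXX = 0.6 × 70 = 42 ksi.
φR_n = 0.75 × 42 × 4.64 = 146.2 kip.

φR_n ≈ 146 kip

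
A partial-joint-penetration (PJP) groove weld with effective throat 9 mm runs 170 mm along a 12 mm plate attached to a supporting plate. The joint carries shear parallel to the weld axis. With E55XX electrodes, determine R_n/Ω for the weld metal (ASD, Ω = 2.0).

E55XX → F_EXX = 550 MPa.
Effective throat (given) t_e = 9 mm.
A_we = 9 × 170 = 1530 mm².
F_nw = 0.6 F_EXX = 330 MPa.
R_n/Ω = (330 × 1530) / 2.0 × 10⁻³ = 252.5 kN.

R_n/Ω ≈ 252 kN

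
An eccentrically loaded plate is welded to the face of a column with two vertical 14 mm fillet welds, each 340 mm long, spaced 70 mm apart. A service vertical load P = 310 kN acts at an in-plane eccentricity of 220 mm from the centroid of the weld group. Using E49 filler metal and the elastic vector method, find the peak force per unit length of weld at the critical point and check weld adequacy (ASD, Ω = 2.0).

E49XX → F_EXX = 490 MPa.
Total weld length L_w = 680 mm. Treat welds as unit-width lines.
Polar moment about centroid: J = 2[d³/12 + d(b/2)²] = 2[340³/12 + 340×35²] = 7384000 mm³.
Direct shear f_v = P/L_w = 310×10³ / 680 = 455.9 N/mm (vertical).
Torsion M = P·e = 310×10³ × 220 = 68200000 N·mm.
Critical point at (x, y) = (35, 170) from centroid. f_tx = M·y/J = 1570 N/mm; f_ty = M·x/J = 323.3 N/mm.
Resultant f_max = √[f_tx² + (f_v + f_ty)²] = √[1570² + (455.9 + 323.3)²] = 1753 N/mm.
Capacity per unit length: r_n/Ω = (1/2.0) × 0.6 × 490 × (0.707 × 14) = 1455 N/mm.
1753 > 1455 → NOT adequate.

f_max ≈ 1750 N/mm; NOT adequate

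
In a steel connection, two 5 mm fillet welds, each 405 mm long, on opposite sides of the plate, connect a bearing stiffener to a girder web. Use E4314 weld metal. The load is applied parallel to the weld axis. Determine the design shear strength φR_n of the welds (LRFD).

φR_n ≈ 554 kN

E43XX → F_EXX = 430 MPa.
Effective throat t_e = 0.707 × 5 = 3.535 mm.
Total length L = 810 mm; A_we = 3.535 × 810 = 2863 mm².
F_nw = 0.6 F_EXX = 0.6 × 430 = 258 MPa.
φR_n = 0.75 × 258 × 2863 × 10⁻³ = 554.1 kN.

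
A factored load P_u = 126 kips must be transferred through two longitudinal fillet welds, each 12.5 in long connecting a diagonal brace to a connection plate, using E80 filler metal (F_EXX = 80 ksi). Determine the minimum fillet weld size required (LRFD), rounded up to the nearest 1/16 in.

w = 1/4 in

Total weld length L = 25 in.
Required throat t_e = P_u / (φ × 0.6 F_EXX × L) = 126 / (0.75 × 0.6 × 80 × 25) = 0.14 in.
Required leg w = t_e / 0.707 = 0.198 in → use 1/4 in.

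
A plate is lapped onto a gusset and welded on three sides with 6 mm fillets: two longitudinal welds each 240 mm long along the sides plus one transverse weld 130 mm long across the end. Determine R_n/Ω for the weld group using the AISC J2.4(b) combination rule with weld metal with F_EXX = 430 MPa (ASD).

t_e = 0.707 × 6 = 4.242 mm.
R_nwl = 0.6 × 430 × 4.242 × 480 × 10⁻³ = 525.3 kN (longitudinal, 2 welds).
R_nwt = 0.6 × 430 × 4.242 × 130 × 10⁻³ = 142.3 kN (transverse, base value).
(i) R_nwl + R_nwt = 667.6 kN; (ii) 0.85 R_nwl + 1.5 R_nwt = 659.9 kN.
R_n = max = 667.6 kN [governs: (i)]; R_n/Ω = 333.8 kN.

R_n/Ω ≈ 334 kN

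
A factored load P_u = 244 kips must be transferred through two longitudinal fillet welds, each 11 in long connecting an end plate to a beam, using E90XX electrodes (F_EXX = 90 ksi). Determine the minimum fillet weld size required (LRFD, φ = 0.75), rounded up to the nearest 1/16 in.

w = 7/16 in

Total weld length L = 22 in.
Required throat t_e = P_u / (φ × 0.6 F_EXX × L) = 244 / (0.75 × 0.6 × 90 × 22) = 0.2738 in.
Required leg w = t_e / 0.707 = 0.3873 in → use 7/16 in.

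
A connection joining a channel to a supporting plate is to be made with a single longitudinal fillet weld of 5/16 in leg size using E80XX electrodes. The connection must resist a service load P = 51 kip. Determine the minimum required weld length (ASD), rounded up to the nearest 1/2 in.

E80XX → F_EXX = 80 ksi.
Throat t_e = 0.707 × 0.3125 = 0.2209 in.
r_n/Ω = (0.6 × 80 × 0.2209) / 2.0 = 5.302 kip/in.
L_req = P / (r_n/Ω) = 51 / 5.302 = 9.618 in total.
Round up → use L = 10 in.

L = 10 in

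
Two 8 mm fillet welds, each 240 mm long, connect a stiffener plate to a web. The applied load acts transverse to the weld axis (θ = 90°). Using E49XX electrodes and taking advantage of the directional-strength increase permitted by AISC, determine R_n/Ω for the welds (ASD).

R_n/Ω ≈ 599 kN

E49XX → F_EXX = 490 MPa.
t_e = 0.707 × 8 = 5.656 mm; A_we = 5.656 × 480 = 2715 mm².
Directional factor: 1.0 + 0.5 sin^1.5(90°) = 1.5.
F_nw = 0.6 × 490 × 1.5 = 441 MPa.
R_n/Ω = (441 × 2715) / 2.0 × 10⁻³ = 598.6 kN.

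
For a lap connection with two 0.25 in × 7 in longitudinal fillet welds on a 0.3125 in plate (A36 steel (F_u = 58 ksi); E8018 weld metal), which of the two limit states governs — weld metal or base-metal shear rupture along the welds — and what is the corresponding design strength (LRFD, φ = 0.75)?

φR_n ≈ 89.1 kips (weld metal governs)

E80XX → F_EXX = 80 ksi.
t_e = 0.707 × 0.25 = 0.1767 in; L = 14 in.
Weld metal: φR_n = 0.75 × 0.6 × 80 × 0.1767 × 14 = 89.08 kips.
Base metal (shear rupture): φR_n = 0.75 × 0.6 × 58 × 0.3125 × 14 = 114.2 kips.
Governing: weld metal.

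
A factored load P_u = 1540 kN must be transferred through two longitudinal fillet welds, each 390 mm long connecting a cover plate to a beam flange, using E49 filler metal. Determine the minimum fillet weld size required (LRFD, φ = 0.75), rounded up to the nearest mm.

E49XX → F_EXX = 490 MPa.
Total weld length L = 780 mm.
Required throat t_e = P_u / (φ × 0.6 F_EXX × L) = 1540 / (0.75 × 0.6 × 490 × 780 × 10⁻³) = 8.954 mm.
Required leg w = t_e / 0.707 = 12.66 mm → use 13 mm.

w = 13 mm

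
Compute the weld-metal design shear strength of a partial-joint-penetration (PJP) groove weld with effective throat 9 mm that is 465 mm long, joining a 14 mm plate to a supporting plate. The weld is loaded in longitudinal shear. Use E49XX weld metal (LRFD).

φR_n ≈ 923 kN

E49XX → F_EXX = 490 MPa.
Effective throat (given) t_e = 9 mm.
A_we = 9 × 465 = 4185 mm².
F_nw = 0.6 F_EXX = 294 MPa.
φR_n = 0.75 × 294 × 4185 × 10⁻³ = 922.8 kN.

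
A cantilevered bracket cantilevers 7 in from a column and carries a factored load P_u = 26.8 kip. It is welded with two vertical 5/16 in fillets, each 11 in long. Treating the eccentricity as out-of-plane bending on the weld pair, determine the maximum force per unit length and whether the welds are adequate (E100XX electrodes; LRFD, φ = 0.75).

f_max ≈ 4.81 kip/in; adequate

E100XX → F_EXX = 100 ksi.
L_w = 2 × 11 = 22 in; section modulus (unit throat) S = 2 × L²/6 = 40.33 in².
Direct shear f_v = P/L_w = 26.8/22 = 1.218 kip/in.
Moment M = P × e = 26.8 × 7 = 187.6 kip·in; bending f_b = M/S = 4.651 kip/in.
f_max = √(f_v² + f_b²) = √(1.218² + 4.651²) = 4.808 kip/in.
φr_n = 0.75 × 0.6 × 100 × (0.707 × 0.3125) = 9.942 kip/in → adequate.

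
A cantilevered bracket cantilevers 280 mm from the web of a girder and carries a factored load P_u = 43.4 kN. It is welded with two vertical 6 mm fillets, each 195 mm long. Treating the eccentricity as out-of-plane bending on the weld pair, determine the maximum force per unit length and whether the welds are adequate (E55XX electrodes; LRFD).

E55XX → F_EXX = 550 MPa.
L_w = 2 × 195 = 390 mm; section modulus (unit throat) S = 2 × L²/6 = 12680 mm².
Direct shear f_v = P/L_w = 43.4×10³/390 = 111.3 N/mm.
Moment M = P × e = 43.4×10³ × 280 = 12152000 N·mm; bending f_b = M/S = 958.7 N/mm.
f_max = √(f_v² + f_b²) = √(111.3² + 958.7²) = 965.2 N/mm.
φr_n = 0.75 × 0.6 × 550 × (0.707 × 6) = 1050 N/mm → adequate.

f_max ≈ 965 N/mm; adequate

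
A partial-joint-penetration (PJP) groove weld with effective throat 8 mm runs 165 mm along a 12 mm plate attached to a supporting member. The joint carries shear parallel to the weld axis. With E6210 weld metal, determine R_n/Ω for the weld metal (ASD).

E62XX → F_EXX = 620 MPa.
Effective throat (given) t_e = 8 mm.
A_we = 8 × 165 = 1320 mm².
F_nw = 0.6 F_EXX = 372 MPa.
R_n/Ω = (372 × 1320) / 2.0 × 10⁻³ = 245.5 kN.

R_n/Ω ≈ 246 kN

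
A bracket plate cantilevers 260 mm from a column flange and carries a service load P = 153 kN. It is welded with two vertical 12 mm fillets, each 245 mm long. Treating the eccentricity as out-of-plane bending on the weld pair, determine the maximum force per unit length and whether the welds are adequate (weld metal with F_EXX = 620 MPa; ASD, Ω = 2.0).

L_w = 2 × 245 = 490 mm; section modulus (unit throat) S = 2 × L²/6 = 20010 mm².
Direct shear f_v = P/L_w = 153×10³/490 = 312.2 N/mm.
Moment M = P × e = 153×10³ × 260 = 39780000 N·mm; bending f_b = M/S = 1988 N/mm.
f_max = √(f_v² + f_b²) = √(312.2² + 1988²) = 2013 N/mm.
r_n/Ω = (1/2.0) × 0.6 × 620 × (0.707 × 12) = 1578 N/mm → NOT adequate.

f_max ≈ 2010 N/mm; NOT adequate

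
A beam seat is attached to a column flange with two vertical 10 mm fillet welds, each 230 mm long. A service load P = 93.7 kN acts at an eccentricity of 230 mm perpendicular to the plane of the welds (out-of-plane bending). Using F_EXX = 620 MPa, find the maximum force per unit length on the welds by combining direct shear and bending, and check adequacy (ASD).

L_w = 2 × 230 = 460 mm; section modulus (unit throat) S = 2 × L²/6 = 17630 mm².
Direct shear f_v = P/L_w = 93.7×10³/460 = 203.7 N/mm.
Moment M = P × e = 93.7×10³ × 230 = 21551000 N·mm; bending f_b = M/S = 1222 N/mm.
f_max = √(f_v² + f_b²) = √(203.7² + 1222²) = 1239 N/mm.
r_n/Ω = (1/2.0) × 0.6 × 620 × (0.707 × 10) = 1315 N/mm → adequate.

f_max ≈ 1240 N/mm; adequate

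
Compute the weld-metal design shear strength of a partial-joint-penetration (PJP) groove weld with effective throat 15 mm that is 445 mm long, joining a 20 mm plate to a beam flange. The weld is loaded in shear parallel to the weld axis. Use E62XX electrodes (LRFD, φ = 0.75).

φR_n ≈ 1860 kN

E62XX → F_EXX = 620 MPa.
Effective throat (given) t_e = 15 mm.
A_we = 15 × 445 = 6675 mm².
F_nw = 0.6 F_EXX = 372 MPa.
φR_n = 0.75 × 372 × 6675 × 10⁻³ = 1862 kN.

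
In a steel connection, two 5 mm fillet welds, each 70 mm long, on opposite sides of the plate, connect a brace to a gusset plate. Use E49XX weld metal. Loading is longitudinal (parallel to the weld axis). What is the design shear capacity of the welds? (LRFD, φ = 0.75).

φR_n ≈ 109 kN

E49XX → F_EXX = 490 MPa.
Effective throat t_e = 0.707 × 5 = 3.535 mm.
Total length L = 140 mm; A_we = 3.535 × 140 = 494.9 mm².
F_nw = 0.6 F_EXX = 0.6 × 490 = 294 MPa.
φR_n = 0.75 × 294 × 494.9 × 10⁻³ = 109.1 kN.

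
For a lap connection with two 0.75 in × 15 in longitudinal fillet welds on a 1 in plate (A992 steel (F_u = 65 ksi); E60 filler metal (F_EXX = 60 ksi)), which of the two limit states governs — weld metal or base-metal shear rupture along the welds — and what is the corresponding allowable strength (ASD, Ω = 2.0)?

t_e = 0.707 × 0.75 = 0.5302 in; L = 30 in.
Weld metal: R_n/Ω = (1/2.0) × 0.6 × 60 × 0.5302 × 30 = 286.3 kip.
Base metal (shear rupture): R_n/Ω = (1/2.0) × 0.6 × 65 × 1 × 30 = 585 kip.
Governing: weld metal.

R_n/Ω ≈ 286 kip (weld metal governs)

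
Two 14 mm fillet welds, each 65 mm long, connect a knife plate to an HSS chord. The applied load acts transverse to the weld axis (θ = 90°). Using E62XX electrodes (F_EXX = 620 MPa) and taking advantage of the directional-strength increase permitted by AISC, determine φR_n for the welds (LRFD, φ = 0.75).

t_e = 0.707 × 14 = 9.898 mm; A_we = 9.898 × 130 = 1287 mm².
Directional factor: 1.0 + 0.5 sin^1.5(90°) = 1.5.
F_nw = 0.6 × 620 × 1.5 = 558 MPa.
φR_n = 0.75 × 558 × 1287 × 10⁻³ = 538.5 kN.

φR_n ≈ 539 kN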